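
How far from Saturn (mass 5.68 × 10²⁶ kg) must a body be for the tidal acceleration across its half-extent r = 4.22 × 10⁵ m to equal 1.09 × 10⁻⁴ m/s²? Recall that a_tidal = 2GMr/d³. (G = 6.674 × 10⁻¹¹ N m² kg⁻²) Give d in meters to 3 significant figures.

6.65 × 10⁸ m

2GMr/d³ = a_tidal  ⇒  d = (2GMr / a_tidal)^(1/3)
d = (2 × 6.674×10⁻¹¹ × (5.68 × 10²⁶) × (4.22 × 10⁵) / (1.09 × 10⁻⁴))^(1/3)
  = 6.65 × 10⁸ m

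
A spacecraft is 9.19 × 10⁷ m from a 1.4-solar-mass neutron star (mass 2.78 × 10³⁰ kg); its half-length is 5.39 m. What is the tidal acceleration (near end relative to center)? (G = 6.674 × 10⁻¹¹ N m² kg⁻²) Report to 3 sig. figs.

The tidal stretch is the gradient of GM/d² times the body's extent r, hence the 1/d³ dependence.
Δg = 2GMr/d³
   = 2 × (6.674 × 10⁻¹¹) × (2.78 × 10³⁰) × (5.39) / (9.19 × 10⁷)³
   = 2.58 × 10⁻³ m/s²

2.58 × 10⁻³ m/s²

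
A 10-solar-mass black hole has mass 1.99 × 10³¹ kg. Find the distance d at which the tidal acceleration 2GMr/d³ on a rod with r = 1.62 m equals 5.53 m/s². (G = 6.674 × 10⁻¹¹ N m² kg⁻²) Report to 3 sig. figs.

9.20 × 10⁶ m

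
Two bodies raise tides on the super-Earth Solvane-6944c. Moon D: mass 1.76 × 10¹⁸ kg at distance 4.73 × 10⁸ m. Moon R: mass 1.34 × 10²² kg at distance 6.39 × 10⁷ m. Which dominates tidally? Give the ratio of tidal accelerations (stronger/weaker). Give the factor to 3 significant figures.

Moon R, by a factor of ≈ 3.09 × 10⁶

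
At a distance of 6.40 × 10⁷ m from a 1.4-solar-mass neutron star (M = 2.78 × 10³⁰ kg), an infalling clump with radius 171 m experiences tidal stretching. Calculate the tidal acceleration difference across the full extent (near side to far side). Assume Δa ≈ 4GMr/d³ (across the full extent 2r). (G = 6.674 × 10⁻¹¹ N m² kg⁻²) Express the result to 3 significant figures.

Δa = 4GMr/d³
   = 4 × (6.674 × 10⁻¹¹) × (2.78 × 10³⁰) × (171) / (6.40 × 10⁷)³
   = 4.84 × 10⁻¹ m/s²

4.84 × 10⁻¹ m/s²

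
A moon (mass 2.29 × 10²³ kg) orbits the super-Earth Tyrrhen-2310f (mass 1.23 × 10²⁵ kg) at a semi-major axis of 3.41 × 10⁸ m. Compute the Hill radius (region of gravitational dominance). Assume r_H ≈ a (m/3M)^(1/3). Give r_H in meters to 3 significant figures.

6.27 × 10⁷ m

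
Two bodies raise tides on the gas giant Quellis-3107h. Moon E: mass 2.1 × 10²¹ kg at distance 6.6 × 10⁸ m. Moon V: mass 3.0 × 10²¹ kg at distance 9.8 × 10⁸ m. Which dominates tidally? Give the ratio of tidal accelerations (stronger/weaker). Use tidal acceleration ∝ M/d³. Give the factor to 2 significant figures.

Moon E, by a factor of ≈ 2.3

Tidal acceleration ∝ M/d³, so compare M/d³ for each.
Moon E: (2.1 × 10²¹) / (6.6 × 10⁸)³ = 7.304 × 10⁻⁶
Moon V: (3.0 × 10²¹) / (9.8 × 10⁸)³ = 3.187 × 10⁻⁶
Ratio (larger/smaller) = 2.3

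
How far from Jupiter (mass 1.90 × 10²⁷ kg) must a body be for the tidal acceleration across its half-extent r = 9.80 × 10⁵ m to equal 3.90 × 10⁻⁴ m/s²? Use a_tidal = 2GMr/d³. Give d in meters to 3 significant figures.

8.61 × 10⁸ m

2GMr/d³ = a_tidal  ⇒  d = (2GMr / a_tidal)^(1/3)
d = (2 × 6.674×10⁻¹¹ × (1.90 × 10²⁷) × (9.80 × 10⁵) / (3.90 × 10⁻⁴))^(1/3)
  = 8.61 × 10⁸ m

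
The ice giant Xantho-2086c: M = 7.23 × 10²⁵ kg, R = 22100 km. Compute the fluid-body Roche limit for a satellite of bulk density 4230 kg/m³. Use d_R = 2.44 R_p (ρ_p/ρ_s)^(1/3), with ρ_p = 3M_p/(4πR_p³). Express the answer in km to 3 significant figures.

39000 km

ρ_p = 3M_p/(4πR_p³) = 3 × (7.23 × 10²⁵) / (4π × (2.21 × 10⁷ m)³) = 1600 kg/m³
d_R = 2.44 × 22100 km × (1600/4230)^(1/3)
    = 39000 km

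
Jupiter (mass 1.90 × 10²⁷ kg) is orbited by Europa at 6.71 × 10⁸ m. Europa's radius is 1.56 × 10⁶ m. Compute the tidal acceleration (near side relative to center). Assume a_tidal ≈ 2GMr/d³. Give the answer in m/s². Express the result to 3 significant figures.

1.31 × 10⁻³ m/s²

Δa = 2GMr/d³
   = 2 × (6.674 × 10⁻¹¹) × (1.90 × 10²⁷) × (1.56 × 10⁶) / (6.71 × 10⁸)³
   = 1.31 × 10⁻³ m/s²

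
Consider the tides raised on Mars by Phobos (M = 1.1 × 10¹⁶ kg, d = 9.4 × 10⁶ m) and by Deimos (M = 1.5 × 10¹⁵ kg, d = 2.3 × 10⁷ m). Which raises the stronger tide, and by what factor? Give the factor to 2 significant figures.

Phobos, by a factor of ≈ 110

Tidal stretch scales as M/d³; compute that for each body.
Phobos: (1.1 × 10¹⁶) / (9.4 × 10⁶)³ = 1.324 × 10⁻⁵
Deimos: (1.5 × 10¹⁵) / (2.3 × 10⁷)³ = 1.233 × 10⁻⁷
Ratio (larger/smaller) = 110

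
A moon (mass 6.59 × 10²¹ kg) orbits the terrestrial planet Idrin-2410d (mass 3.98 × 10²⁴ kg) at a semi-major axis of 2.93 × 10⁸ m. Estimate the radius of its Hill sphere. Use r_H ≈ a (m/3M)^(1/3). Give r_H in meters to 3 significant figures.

2.40 × 10⁷ m

r_H ≈ a (m/3M)^(1/3)
    = (2.93 × 10⁸) × (6.59 × 10²¹ / (3 × 3.98 × 10²⁴))^(1/3)
    = 2.40 × 10⁷ m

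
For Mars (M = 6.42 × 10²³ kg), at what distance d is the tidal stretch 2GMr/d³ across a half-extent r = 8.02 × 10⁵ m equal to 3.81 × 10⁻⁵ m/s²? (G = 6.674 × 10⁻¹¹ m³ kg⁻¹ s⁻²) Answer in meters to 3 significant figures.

1.22 × 10⁸ m

2GMr/d³ = a_tidal  ⇒  d = (2GMr / a_tidal)^(1/3)
d = (2 × 6.674×10⁻¹¹ × (6.42 × 10²³) × (8.02 × 10⁵) / (3.81 × 10⁻⁵))^(1/3)
  = 1.22 × 10⁸ m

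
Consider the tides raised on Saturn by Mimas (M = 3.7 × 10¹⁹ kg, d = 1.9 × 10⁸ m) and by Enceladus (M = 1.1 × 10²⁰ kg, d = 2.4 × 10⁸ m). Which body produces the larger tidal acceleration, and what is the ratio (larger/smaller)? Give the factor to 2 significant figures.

Enceladus, by a factor of ≈ 1.5

Compare M/d³ for the two perturbers:
Mimas: (3.7 × 10¹⁹) / (1.9 × 10⁸)³ = 5.394 × 10⁻⁶
Enceladus: (1.1 × 10²⁰) / (2.4 × 10⁸)³ = 7.957 × 10⁻⁶
Ratio (larger/smaller) = 1.5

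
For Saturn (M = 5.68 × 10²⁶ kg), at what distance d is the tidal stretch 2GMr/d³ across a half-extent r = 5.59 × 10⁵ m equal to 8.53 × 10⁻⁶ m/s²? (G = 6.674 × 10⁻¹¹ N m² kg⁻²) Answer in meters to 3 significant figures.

1.71 × 10⁹ m

2GMr/d³ = a_tidal  ⇒  d = (2GMr / a_tidal)^(1/3)
d = (2 × 6.674×10⁻¹¹ × (5.68 × 10²⁶) × (5.59 × 10⁵) / (8.53 × 10⁻⁶))^(1/3)
  = 1.71 × 10⁹ m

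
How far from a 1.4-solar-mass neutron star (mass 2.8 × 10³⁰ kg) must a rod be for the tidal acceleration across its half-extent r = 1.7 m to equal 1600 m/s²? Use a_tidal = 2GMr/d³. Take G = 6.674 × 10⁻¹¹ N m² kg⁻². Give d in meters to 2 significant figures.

7.4 × 10⁵ m

2GMr/d³ = a_tidal  ⇒  d = (2GMr / a_tidal)^(1/3)
d = (2 × 6.674×10⁻¹¹ × (2.8 × 10³⁰) × (1.7) / (1600))^(1/3)
  = 7.4 × 10⁵ m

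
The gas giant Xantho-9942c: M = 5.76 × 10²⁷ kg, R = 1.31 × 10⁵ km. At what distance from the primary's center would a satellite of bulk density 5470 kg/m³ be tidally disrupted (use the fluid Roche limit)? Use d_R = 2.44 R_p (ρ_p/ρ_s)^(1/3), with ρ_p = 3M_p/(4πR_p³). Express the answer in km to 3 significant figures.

1.54 × 10⁵ km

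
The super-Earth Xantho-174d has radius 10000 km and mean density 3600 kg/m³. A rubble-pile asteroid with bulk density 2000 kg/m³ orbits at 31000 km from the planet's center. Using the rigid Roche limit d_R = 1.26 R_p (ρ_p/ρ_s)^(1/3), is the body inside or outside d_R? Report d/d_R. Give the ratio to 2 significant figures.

d_R = 1.26 × (10000 km) × (3600/2000)^(1/3) = 15330 km
d/d_R = (31000) / (15330) = 2.0
Since d/d_R > 1, the body is outside the Roche limit.

outside; d/d_R ≈ 2.0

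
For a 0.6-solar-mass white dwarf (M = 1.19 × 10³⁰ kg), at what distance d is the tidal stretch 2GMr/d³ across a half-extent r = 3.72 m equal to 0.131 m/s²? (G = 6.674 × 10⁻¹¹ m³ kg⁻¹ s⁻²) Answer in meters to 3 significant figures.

1.65 × 10⁷ m

2GMr/d³ = a_tidal  ⇒  d = (2GMr / a_tidal)^(1/3)
d = (2 × 6.674×10⁻¹¹ × (1.19 × 10³⁰) × (3.72) / (0.131))^(1/3)
  = 1.65 × 10⁷ m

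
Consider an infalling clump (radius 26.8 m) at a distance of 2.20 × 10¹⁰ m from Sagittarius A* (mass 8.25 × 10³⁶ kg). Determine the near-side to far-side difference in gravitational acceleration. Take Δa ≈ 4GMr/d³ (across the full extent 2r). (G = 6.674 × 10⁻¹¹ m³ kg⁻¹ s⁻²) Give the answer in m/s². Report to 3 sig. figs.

Δa = 4GMr/d³
   = 4 × (6.674 × 10⁻¹¹) × (8.25 × 10³⁶) × (26.8) / (2.20 × 10¹⁰)³
   = 5.54 × 10⁻³ m/s²

5.54 × 10⁻³ m/s²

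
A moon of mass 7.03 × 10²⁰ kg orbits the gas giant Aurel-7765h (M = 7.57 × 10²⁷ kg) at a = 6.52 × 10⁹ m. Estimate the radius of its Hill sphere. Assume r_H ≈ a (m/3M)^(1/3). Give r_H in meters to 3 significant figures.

r_H ≈ a (m/3M)^(1/3)
    = (6.52 × 10⁹) × (7.03 × 10²⁰ / (3 × 7.57 × 10²⁷))^(1/3)
    = 2.05 × 10⁷ m

2.05 × 10⁷ m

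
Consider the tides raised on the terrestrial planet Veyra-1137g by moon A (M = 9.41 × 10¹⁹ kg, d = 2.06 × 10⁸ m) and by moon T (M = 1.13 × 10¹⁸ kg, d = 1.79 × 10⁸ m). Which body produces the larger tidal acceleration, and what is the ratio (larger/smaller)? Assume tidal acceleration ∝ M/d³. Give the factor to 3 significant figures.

Tidal acceleration ∝ M/d³, so compare M/d³ for each.
Moon A: (9.41 × 10¹⁹) / (2.06 × 10⁸)³ = 1.076 × 10⁻⁵
Moon T: (1.13 × 10¹⁸) / (1.79 × 10⁸)³ = 1.970 × 10⁻⁷
Ratio (larger/smaller) = 54.6

Moon A, by a factor of ≈ 54.6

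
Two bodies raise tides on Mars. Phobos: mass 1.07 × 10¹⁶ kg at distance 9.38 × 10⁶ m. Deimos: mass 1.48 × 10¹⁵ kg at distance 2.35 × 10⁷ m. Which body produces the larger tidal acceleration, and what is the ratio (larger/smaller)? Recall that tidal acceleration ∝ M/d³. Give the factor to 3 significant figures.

Phobos, by a factor of ≈ 114

Compare M/d³ for the two perturbers:
Phobos: (1.07 × 10¹⁶) / (9.38 × 10⁶)³ = 1.297 × 10⁻⁵
Deimos: (1.48 × 10¹⁵) / (2.35 × 10⁷)³ = 1.140 × 10⁻⁷
Ratio (larger/smaller) = 114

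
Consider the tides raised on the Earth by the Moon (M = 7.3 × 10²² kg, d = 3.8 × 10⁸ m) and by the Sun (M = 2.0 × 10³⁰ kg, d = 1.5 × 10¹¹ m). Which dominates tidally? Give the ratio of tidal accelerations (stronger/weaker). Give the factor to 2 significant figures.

The Moon, by a factor of ≈ 2.2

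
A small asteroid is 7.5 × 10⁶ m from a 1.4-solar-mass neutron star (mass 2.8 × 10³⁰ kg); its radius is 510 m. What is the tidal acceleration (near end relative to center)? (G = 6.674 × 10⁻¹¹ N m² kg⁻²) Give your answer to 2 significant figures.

4.5 × 10² m/s²

Δg = 2GMr/d³
   = 2 × (6.674 × 10⁻¹¹) × (2.8 × 10³⁰) × (510) / (7.5 × 10⁶)³
   = 4.5 × 10² m/s²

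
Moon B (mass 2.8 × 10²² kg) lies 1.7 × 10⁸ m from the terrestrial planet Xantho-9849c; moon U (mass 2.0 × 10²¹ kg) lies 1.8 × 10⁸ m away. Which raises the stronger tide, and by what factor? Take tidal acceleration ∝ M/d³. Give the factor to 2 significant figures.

Moon B, by a factor of ≈ 17

The tide-raising term goes as M/d³ (the gradient of a 1/d² field).
Moon B: (2.8 × 10²²) / (1.7 × 10⁸)³ = 5.699 × 10⁻³
Moon U: (2.0 × 10²¹) / (1.8 × 10⁸)³ = 3.429 × 10⁻⁴
Ratio (larger/smaller) = 17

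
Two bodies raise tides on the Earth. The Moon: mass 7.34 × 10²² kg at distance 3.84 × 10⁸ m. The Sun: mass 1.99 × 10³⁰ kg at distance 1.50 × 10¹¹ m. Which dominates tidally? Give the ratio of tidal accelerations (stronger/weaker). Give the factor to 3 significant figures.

The Moon, by a factor of ≈ 2.20

The tide-raising term goes as M/d³ (the gradient of a 1/d² field).
The Moon: (7.34 × 10²²) / (3.84 × 10⁸)³ = 1.296 × 10⁻³
The Sun: (1.99 × 10³⁰) / (1.50 × 10¹¹)³ = 5.896 × 10⁻⁴
Ratio (larger/smaller) = 2.20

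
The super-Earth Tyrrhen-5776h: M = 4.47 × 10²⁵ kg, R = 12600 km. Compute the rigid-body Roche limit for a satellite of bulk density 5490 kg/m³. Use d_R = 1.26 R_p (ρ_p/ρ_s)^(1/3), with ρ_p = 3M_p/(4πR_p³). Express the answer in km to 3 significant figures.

ρ_p = 3M_p/(4πR_p³) = 3 × (4.47 × 10²⁵) / (4π × (1.26 × 10⁷ m)³) = 5330 kg/m³
d_R = 1.26 × 12600 km × (5330/5490)^(1/3)
    = 15700 km

15700 km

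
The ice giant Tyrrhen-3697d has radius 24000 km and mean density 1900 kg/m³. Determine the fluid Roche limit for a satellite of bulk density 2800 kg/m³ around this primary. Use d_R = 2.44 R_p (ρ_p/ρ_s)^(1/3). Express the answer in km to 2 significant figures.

51000 km

d_R = 2.44 × 24000 km × (1900/2800)^(1/3)
    = 51000 km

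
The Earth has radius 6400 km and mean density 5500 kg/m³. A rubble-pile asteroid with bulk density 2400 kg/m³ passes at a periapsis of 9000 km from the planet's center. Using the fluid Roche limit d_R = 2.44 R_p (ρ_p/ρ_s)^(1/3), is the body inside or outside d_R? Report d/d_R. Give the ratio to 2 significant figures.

inside; d/d_R ≈ 0.44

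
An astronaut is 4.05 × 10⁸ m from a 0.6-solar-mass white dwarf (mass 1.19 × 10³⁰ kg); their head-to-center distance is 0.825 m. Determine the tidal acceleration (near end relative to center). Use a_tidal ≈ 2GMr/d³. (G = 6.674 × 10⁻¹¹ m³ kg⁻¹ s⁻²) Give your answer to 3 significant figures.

a_tidal = 2GMr/d³
        = 2 × (6.674 × 10⁻¹¹) × (1.19 × 10³⁰) × (0.825) / (4.05 × 10⁸)³
        = 1.97 × 10⁻⁶ m/s²

1.97 × 10⁻⁶ m/s²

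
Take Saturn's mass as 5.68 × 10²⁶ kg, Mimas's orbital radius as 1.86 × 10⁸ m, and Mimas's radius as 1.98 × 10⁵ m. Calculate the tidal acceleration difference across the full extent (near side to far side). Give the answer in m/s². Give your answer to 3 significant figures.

4.67 × 10⁻³ m/s²

a_tidal = 4GMr/d³
        = 4 × (6.674 × 10⁻¹¹) × (5.68 × 10²⁶) × (1.98 × 10⁵) / (1.86 × 10⁸)³
        = 4.67 × 10⁻³ m/s²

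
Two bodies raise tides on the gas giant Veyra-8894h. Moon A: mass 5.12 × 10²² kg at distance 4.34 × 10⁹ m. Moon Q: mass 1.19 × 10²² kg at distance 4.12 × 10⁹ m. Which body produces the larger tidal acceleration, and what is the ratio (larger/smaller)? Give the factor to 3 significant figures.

Tidal acceleration ∝ M/d³, so compare M/d³ for each.
Moon A: (5.12 × 10²²) / (4.34 × 10⁹)³ = 6.263 × 10⁻⁷
Moon Q: (1.19 × 10²²) / (4.12 × 10⁹)³ = 1.702 × 10⁻⁷
Ratio (larger/smaller) = 3.68

Moon A, by a factor of ≈ 3.68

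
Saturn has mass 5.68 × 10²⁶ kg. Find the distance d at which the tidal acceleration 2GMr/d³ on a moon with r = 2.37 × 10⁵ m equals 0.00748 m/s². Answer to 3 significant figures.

2GMr/d³ = a_tidal  ⇒  d = (2GMr / a_tidal)^(1/3)
d = (2 × 6.674×10⁻¹¹ × (5.68 × 10²⁶) × (2.37 × 10⁵) / (0.00748))^(1/3)
  = 1.34 × 10⁸ m

1.34 × 10⁸ m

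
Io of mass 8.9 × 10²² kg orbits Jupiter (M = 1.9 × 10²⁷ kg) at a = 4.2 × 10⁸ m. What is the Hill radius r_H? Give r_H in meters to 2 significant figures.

1.0 × 10⁷ m

r_H ≈ a (m/3M)^(1/3)
    = (4.2 × 10⁸) × (8.9 × 10²² / (3 × 1.9 × 10²⁷))^(1/3)
    = 1.0 × 10⁷ m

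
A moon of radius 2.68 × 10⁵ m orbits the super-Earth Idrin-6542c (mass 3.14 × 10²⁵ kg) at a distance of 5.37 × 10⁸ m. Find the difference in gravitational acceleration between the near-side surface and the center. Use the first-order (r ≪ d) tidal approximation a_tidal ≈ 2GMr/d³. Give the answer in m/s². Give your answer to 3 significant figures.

7.25 × 10⁻⁶ m/s²

Differencing GM/(d−r)² and GM/d² to first order in r/d gives 2GMr/d³.
a_tidal = 2GMr/d³
        = 2 × (6.674 × 10⁻¹¹) × (3.14 × 10²⁵) × (2.68 × 10⁵) / (5.37 × 10⁸)³
        = 7.25 × 10⁻⁶ m/s²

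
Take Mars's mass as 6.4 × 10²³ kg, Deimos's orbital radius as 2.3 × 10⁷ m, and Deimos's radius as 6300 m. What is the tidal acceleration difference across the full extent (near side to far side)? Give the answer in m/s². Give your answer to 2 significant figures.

8.8 × 10⁻⁵ m/s²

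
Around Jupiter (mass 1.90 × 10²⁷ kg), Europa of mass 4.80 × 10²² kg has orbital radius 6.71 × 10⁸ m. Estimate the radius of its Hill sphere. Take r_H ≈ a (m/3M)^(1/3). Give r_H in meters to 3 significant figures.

1.37 × 10⁷ m

r_H ≈ a (m/3M)^(1/3)
    = (6.71 × 10⁸) × (4.80 × 10²² / (3 × 1.90 × 10²⁷))^(1/3)
    = 1.37 × 10⁷ m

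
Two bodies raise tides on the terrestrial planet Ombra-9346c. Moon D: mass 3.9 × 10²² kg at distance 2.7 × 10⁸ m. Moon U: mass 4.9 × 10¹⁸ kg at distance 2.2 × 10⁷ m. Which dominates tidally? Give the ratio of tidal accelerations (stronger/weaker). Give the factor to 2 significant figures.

Moon D, by a factor of ≈ 4.3

Tidal stretch scales as M/d³; compute that for each body.
Moon D: (3.9 × 10²²) / (2.7 × 10⁸)³ = 1.981 × 10⁻³
Moon U: (4.9 × 10¹⁸) / (2.2 × 10⁷)³ = 4.602 × 10⁻⁴
Ratio (larger/smaller) = 4.3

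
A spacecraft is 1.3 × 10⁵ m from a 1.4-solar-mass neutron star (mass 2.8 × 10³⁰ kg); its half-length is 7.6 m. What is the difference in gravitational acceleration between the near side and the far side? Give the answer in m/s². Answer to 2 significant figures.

2.6 × 10⁶ m/s²

a_tidal = 4GMr/d³
        = 4 × (6.674 × 10⁻¹¹) × (2.8 × 10³⁰) × (7.6) / (1.3 × 10⁵)³
        = 2.6 × 10⁶ m/s²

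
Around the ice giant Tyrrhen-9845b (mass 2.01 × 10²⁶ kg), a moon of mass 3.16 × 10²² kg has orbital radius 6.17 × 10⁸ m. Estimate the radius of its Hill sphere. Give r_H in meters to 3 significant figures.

r_H ≈ a (m/3M)^(1/3)
    = (6.17 × 10⁸) × (3.16 × 10²² / (3 × 2.01 × 10²⁶))^(1/3)
    = 2.31 × 10⁷ m

2.31 × 10⁷ m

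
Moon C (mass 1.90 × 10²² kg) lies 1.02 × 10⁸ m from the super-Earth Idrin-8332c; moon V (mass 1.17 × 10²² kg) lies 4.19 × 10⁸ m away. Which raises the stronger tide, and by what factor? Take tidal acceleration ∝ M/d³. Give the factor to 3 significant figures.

Moon C, by a factor of ≈ 113

The tide-raising term goes as M/d³ (the gradient of a 1/d² field).
Moon C: (1.90 × 10²²) / (1.02 × 10⁸)³ = 1.790 × 10⁻²
Moon V: (1.17 × 10²²) / (4.19 × 10⁸)³ = 1.591 × 10⁻⁴
Ratio (larger/smaller) = 113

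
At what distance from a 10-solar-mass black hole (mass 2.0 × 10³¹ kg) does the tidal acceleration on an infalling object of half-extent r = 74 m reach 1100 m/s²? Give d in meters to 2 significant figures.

2GMr/d³ = a_tidal  ⇒  d = (2GMr / a_tidal)^(1/3)
d = (2 × 6.674×10⁻¹¹ × (2.0 × 10³¹) × (74) / (1100))^(1/3)
  = 5.6 × 10⁶ m

5.6 × 10⁶ m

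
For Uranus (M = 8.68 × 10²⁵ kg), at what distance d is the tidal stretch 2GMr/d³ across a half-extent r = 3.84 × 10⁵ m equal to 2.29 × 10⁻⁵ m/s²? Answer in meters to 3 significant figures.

2GMr/d³ = a_tidal  ⇒  d = (2GMr / a_tidal)^(1/3)
d = (2 × 6.674×10⁻¹¹ × (8.68 × 10²⁵) × (3.84 × 10⁵) / (2.29 × 10⁻⁵))^(1/3)
  = 5.79 × 10⁸ m

5.79 × 10⁸ m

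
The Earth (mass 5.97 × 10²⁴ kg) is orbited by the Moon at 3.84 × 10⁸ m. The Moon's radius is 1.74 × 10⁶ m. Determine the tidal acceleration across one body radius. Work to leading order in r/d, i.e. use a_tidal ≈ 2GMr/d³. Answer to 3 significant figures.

The tidal stretch is the gradient of GM/d² times the body's extent r, hence the 1/d³ dependence.
a_tidal = 2GMr/d³
        = 2 × (6.674 × 10⁻¹¹) × (5.97 × 10²⁴) × (1.74 × 10⁶) / (3.84 × 10⁸)³
        = 2.45 × 10⁻⁵ m/s²

2.45 × 10⁻⁵ m/s²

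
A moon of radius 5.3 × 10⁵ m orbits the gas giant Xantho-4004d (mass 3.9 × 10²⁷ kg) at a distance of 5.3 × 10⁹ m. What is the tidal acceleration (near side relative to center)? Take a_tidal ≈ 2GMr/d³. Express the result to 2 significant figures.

1.9 × 10⁻⁶ m/s²

a_tidal = 2GMr/d³
        = 2 × (6.674 × 10⁻¹¹) × (3.9 × 10²⁷) × (5.3 × 10⁵) / (5.3 × 10⁹)³
        = 1.9 × 10⁻⁶ m/s²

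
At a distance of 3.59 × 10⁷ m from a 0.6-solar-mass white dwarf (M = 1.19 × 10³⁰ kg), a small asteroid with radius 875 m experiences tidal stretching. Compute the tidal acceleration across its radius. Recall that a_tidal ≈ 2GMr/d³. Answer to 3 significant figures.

3.00 m/s²

Δg = 2GMr/d³
   = 2 × (6.674 × 10⁻¹¹) × (1.19 × 10³⁰) × (875) / (3.59 × 10⁷)³
   = 3.00 m/s²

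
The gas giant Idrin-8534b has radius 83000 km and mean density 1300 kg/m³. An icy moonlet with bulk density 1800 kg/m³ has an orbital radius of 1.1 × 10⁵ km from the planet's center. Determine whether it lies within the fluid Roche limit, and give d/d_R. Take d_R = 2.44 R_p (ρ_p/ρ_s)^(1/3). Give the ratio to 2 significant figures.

inside; d/d_R ≈ 0.61

d_R = 2.44 × (83000 km) × (1300/1800)^(1/3) = 1.817 × 10⁵ km
d/d_R = (1.1 × 10⁵) / (1.817 × 10⁵) = 0.61
Since d/d_R < 1, the body is inside the Roche limit.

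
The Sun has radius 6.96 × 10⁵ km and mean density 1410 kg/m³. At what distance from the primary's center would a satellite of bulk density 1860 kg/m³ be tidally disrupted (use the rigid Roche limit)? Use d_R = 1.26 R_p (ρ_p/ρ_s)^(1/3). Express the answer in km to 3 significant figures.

8.00 × 10⁵ km

d_R = 1.26 × 6.96 × 10⁵ km × (1410/1860)^(1/3)
    = 8.00 × 10⁵ km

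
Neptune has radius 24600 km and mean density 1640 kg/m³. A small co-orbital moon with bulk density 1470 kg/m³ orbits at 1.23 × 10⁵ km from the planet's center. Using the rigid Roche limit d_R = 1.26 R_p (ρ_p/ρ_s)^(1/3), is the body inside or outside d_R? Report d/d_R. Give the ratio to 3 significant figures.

d_R = 1.26 × (24600 km) × (1640/1470)^(1/3) = 32150 km
d/d_R = (1.23 × 10⁵) / (32150) = 3.83
Since d/d_R > 1, the body is outside the Roche limit.

outside; d/d_R ≈ 3.83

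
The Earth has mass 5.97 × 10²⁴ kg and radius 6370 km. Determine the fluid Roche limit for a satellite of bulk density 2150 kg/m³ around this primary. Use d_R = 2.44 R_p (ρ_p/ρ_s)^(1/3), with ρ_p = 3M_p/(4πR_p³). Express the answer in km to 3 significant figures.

ρ_p = 3M_p/(4πR_p³) = 3 × (5.97 × 10²⁴) / (4π × (6.37 × 10⁶ m)³) = 5510 kg/m³
d_R = 2.44 × 6370 km × (5510/2150)^(1/3)
    = 21300 km

21300 km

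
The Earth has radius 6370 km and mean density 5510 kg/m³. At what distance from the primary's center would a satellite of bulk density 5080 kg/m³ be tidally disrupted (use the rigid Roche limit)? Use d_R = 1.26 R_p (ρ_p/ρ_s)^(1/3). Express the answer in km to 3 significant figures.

8250 km

d_R = 1.26 × 6370 km × (5510/5080)^(1/3)
    = 8250 km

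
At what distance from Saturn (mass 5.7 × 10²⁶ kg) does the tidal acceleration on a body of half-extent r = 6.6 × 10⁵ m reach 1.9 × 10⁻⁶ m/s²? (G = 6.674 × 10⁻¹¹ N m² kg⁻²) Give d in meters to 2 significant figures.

2GMr/d³ = a_tidal  ⇒  d = (2GMr / a_tidal)^(1/3)
d = (2 × 6.674×10⁻¹¹ × (5.7 × 10²⁶) × (6.6 × 10⁵) / (1.9 × 10⁻⁶))^(1/3)
  = 3.0 × 10⁹ m

3.0 × 10⁹ m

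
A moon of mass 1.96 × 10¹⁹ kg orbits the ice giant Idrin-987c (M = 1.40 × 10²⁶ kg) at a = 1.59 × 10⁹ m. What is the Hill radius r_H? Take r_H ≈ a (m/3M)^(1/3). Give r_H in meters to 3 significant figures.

5.72 × 10⁶ m

r_H ≈ a (m/3M)^(1/3)
    = (1.59 × 10⁹) × (1.96 × 10¹⁹ / (3 × 1.40 × 10²⁶))^(1/3)
    = 5.72 × 10⁶ m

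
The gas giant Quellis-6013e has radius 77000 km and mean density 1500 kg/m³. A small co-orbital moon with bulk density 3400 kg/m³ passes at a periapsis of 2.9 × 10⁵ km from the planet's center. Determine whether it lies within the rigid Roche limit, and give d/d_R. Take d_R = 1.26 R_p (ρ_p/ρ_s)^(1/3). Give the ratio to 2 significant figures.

d_R = 1.26 × (77000 km) × (1500/3400)^(1/3) = 73860 km
d/d_R = (2.9 × 10⁵) / (73860) = 3.9
Since d/d_R > 1, the body is outside the Roche limit.

outside; d/d_R ≈ 3.9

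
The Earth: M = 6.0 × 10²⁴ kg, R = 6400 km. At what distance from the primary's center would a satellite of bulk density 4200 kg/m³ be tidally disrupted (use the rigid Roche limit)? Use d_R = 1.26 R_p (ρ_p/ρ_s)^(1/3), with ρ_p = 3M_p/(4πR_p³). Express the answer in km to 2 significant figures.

8800 km

ρ_p = 3M_p/(4πR_p³) = 3 × (6.0 × 10²⁴) / (4π × (6.4 × 10⁶ m)³) = 5500 kg/m³
d_R = 1.26 × 6400 km × (5500/4200)^(1/3)
    = 8800 km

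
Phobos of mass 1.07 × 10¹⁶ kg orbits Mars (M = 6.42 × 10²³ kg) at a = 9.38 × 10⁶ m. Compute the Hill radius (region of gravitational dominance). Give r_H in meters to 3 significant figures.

r_H ≈ a (m/3M)^(1/3)
    = (9.38 × 10⁶) × (1.07 × 10¹⁶ / (3 × 6.42 × 10²³))^(1/3)
    = 1.66 × 10⁴ m

1.66 × 10⁴ m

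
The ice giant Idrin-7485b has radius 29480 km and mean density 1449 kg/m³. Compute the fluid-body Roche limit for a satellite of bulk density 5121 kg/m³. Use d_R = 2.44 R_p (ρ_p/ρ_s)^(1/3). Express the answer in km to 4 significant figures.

d_R = 2.44 × 29480 km × (1449/5121)^(1/3)
    = 47220 km

47220 km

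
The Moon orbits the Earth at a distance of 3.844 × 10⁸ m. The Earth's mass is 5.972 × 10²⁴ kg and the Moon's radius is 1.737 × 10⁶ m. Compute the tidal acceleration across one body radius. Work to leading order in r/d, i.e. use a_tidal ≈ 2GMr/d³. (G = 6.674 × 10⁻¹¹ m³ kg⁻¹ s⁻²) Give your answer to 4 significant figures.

2.438 × 10⁻⁵ m/s²

Δg = 2GMr/d³
   = 2 × (6.674 × 10⁻¹¹) × (5.972 × 10²⁴) × (1.737 × 10⁶) / (3.844 × 10⁸)³
   = 2.438 × 10⁻⁵ m/s²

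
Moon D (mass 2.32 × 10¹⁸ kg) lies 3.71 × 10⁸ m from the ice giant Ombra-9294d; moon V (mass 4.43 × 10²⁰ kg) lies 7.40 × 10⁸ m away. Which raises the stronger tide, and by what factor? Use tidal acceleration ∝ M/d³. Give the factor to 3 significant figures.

Moon V, by a factor of ≈ 24.1

Tidal stretch scales as M/d³; compute that for each body.
Moon D: (2.32 × 10¹⁸) / (3.71 × 10⁸)³ = 4.543 × 10⁻⁸
Moon V: (4.43 × 10²⁰) / (7.40 × 10⁸)³ = 1.093 × 10⁻⁶
Ratio (larger/smaller) = 24.1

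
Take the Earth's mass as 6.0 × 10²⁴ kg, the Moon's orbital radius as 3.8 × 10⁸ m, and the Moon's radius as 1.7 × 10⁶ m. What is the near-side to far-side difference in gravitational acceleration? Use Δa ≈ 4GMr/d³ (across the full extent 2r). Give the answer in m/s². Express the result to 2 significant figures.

5.0 × 10⁻⁵ m/s²

Near-to-far spans 2r, so the tidal difference is twice the near-to-center value: 4GMr/d³.
Δa = 4GMr/d³
   = 4 × (6.674 × 10⁻¹¹) × (6.0 × 10²⁴) × (1.7 × 10⁶) / (3.8 × 10⁸)³
   = 5.0 × 10⁻⁵ m/s²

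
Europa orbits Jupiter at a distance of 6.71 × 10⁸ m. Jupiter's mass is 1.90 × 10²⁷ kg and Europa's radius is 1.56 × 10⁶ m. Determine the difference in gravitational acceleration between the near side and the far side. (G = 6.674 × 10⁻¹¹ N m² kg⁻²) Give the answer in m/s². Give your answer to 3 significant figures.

2.62 × 10⁻³ m/s²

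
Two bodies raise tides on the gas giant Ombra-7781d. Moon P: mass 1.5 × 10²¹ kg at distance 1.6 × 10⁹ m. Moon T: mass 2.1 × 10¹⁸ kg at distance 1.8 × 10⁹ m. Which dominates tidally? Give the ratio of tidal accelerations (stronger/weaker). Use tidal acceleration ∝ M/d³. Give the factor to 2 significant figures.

Moon P, by a factor of ≈ 1000

Tidal acceleration ∝ M/d³, so compare M/d³ for each.
Moon P: (1.5 × 10²¹) / (1.6 × 10⁹)³ = 3.662 × 10⁻⁷
Moon T: (2.1 × 10¹⁸) / (1.8 × 10⁹)³ = 3.601 × 10⁻¹⁰
Ratio (larger/smaller) = 1000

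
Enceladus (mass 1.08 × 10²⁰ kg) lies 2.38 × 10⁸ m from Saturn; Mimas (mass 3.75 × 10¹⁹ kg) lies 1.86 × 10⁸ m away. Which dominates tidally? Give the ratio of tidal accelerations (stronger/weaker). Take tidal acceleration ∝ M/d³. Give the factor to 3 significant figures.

Tidal acceleration ∝ M/d³, so compare M/d³ for each.
Enceladus: (1.08 × 10²⁰) / (2.38 × 10⁸)³ = 8.011 × 10⁻⁶
Mimas: (3.75 × 10¹⁹) / (1.86 × 10⁸)³ = 5.828 × 10⁻⁶
Ratio (larger/smaller) = 1.37

Enceladus, by a factor of ≈ 1.37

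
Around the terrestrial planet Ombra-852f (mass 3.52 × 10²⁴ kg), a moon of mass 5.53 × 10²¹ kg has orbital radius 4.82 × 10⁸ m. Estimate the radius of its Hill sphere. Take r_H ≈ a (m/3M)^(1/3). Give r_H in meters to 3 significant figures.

r_H ≈ a (m/3M)^(1/3)
    = (4.82 × 10⁸) × (5.53 × 10²¹ / (3 × 3.52 × 10²⁴))^(1/3)
    = 3.89 × 10⁷ m

3.89 × 10⁷ m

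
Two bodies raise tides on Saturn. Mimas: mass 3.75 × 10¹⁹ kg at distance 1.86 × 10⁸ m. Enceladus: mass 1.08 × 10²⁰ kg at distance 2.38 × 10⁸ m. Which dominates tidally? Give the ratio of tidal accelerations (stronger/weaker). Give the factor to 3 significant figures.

Enceladus, by a factor of ≈ 1.37

Tidal stretch scales as M/d³; compute that for each body.
Mimas: (3.75 × 10¹⁹) / (1.86 × 10⁸)³ = 5.828 × 10⁻⁶
Enceladus: (1.08 × 10²⁰) / (2.38 × 10⁸)³ = 8.011 × 10⁻⁶
Ratio (larger/smaller) = 1.37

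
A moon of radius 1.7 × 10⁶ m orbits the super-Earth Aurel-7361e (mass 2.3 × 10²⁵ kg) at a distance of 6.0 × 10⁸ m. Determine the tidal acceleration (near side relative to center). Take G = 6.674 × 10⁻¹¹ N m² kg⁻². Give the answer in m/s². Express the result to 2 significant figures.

2.4 × 10⁻⁵ m/s²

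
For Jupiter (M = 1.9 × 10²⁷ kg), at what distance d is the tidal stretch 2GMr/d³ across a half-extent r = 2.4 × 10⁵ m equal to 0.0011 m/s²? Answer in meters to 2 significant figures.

2GMr/d³ = a_tidal  ⇒  d = (2GMr / a_tidal)^(1/3)
d = (2 × 6.674×10⁻¹¹ × (1.9 × 10²⁷) × (2.4 × 10⁵) / (0.0011))^(1/3)
  = 3.8 × 10⁸ m

3.8 × 10⁸ m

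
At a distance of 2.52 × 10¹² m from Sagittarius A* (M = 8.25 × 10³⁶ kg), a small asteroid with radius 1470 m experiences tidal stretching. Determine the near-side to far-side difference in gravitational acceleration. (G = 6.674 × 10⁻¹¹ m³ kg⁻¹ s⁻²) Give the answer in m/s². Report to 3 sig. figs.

The field gradient is 2GM/d³; across the full diameter 2r the difference is 4GMr/d³.
Δg = 4GMr/d³
   = 4 × (6.674 × 10⁻¹¹) × (8.25 × 10³⁶) × (1470) / (2.52 × 10¹²)³
   = 2.02 × 10⁻⁷ m/s²

2.02 × 10⁻⁷ m/s²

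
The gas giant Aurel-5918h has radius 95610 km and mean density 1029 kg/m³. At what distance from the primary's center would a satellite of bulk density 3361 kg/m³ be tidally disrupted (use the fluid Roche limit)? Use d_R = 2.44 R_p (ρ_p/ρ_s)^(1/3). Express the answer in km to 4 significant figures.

d_R = 2.44 × 95610 km × (1029/3361)^(1/3)
    = 1.572 × 10⁵ km

1.572 × 10⁵ km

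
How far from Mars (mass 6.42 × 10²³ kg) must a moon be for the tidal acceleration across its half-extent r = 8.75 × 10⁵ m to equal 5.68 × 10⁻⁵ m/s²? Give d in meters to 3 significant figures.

2GMr/d³ = a_tidal  ⇒  d = (2GMr / a_tidal)^(1/3)
d = (2 × 6.674×10⁻¹¹ × (6.42 × 10²³) × (8.75 × 10⁵) / (5.68 × 10⁻⁵))^(1/3)
  = 1.10 × 10⁸ m

1.10 × 10⁸ m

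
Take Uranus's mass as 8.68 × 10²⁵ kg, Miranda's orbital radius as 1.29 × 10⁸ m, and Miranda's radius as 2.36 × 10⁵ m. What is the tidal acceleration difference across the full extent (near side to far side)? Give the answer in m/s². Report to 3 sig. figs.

The field gradient is 2GM/d³; across the full diameter 2r the difference is 4GMr/d³.
Δa = 4GMr/d³
   = 4 × (6.674 × 10⁻¹¹) × (8.68 × 10²⁵) × (2.36 × 10⁵) / (1.29 × 10⁸)³
   = 2.55 × 10⁻³ m/s²

2.55 × 10⁻³ m/s²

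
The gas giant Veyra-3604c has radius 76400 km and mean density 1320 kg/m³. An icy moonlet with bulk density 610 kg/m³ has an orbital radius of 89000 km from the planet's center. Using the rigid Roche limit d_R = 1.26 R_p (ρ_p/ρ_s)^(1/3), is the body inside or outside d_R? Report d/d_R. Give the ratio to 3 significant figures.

d_R = 1.26 × (76400 km) × (1320/610)^(1/3) = 1.245 × 10⁵ km
d/d_R = (89000) / (1.245 × 10⁵) = 0.715
Since d/d_R < 1, the body is inside the Roche limit.

inside; d/d_R ≈ 0.715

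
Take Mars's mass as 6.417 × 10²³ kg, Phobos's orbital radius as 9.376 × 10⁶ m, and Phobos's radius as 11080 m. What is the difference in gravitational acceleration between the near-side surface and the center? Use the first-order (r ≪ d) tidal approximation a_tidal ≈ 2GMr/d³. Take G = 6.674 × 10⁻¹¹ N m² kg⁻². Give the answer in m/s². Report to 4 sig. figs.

Differencing GM/(d−r)² and GM/d² to first order in r/d gives 2GMr/d³.
Δa = 2GMr/d³
   = 2 × (6.674 × 10⁻¹¹) × (6.417 × 10²³) × (11080) / (9.376 × 10⁶)³
   = 1.151 × 10⁻³ m/s²

1.151 × 10⁻³ m/s²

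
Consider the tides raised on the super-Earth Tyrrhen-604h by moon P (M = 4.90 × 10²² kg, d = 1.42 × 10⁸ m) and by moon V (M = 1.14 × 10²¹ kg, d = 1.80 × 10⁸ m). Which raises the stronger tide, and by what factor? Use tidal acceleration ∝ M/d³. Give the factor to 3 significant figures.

Moon P, by a factor of ≈ 87.5

The tide-raising term goes as M/d³ (the gradient of a 1/d² field).
Moon P: (4.90 × 10²²) / (1.42 × 10⁸)³ = 1.711 × 10⁻²
Moon V: (1.14 × 10²¹) / (1.80 × 10⁸)³ = 1.955 × 10⁻⁴
Ratio (larger/smaller) = 87.5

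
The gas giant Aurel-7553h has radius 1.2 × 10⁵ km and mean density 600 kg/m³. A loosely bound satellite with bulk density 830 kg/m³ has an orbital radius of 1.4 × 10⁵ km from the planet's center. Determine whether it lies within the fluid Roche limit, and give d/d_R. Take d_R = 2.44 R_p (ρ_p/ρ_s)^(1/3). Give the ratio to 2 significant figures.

inside; d/d_R ≈ 0.53

d_R = 2.44 × (1.2 × 10⁵ km) × (600/830)^(1/3) = 2.628 × 10⁵ km
d/d_R = (1.4 × 10⁵) / (2.628 × 10⁵) = 0.53
Since d/d_R < 1, the body is inside the Roche limit.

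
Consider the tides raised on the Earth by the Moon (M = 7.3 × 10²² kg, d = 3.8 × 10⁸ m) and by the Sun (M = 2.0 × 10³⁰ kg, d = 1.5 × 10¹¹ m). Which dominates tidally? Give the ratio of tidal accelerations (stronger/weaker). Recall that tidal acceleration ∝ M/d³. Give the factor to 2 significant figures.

The Moon, by a factor of ≈ 2.2

The tide-raising term goes as M/d³ (the gradient of a 1/d² field).
The Moon: (7.3 × 10²²) / (3.8 × 10⁸)³ = 1.330 × 10⁻³
The Sun: (2.0 × 10³⁰) / (1.5 × 10¹¹)³ = 5.926 × 10⁻⁴
Ratio (larger/smaller) = 2.2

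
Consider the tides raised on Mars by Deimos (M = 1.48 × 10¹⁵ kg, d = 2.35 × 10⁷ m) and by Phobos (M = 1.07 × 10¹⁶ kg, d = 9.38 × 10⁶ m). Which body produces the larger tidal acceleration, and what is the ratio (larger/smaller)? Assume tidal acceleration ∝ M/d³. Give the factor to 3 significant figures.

Tidal stretch scales as M/d³; compute that for each body.
Deimos: (1.48 × 10¹⁵) / (2.35 × 10⁷)³ = 1.140 × 10⁻⁷
Phobos: (1.07 × 10¹⁶) / (9.38 × 10⁶)³ = 1.297 × 10⁻⁵
Ratio (larger/smaller) = 114

Phobos, by a factor of ≈ 114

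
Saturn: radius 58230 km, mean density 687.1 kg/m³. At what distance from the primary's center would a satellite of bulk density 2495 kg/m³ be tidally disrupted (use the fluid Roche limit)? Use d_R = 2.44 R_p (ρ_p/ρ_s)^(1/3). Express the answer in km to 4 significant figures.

d_R = 2.44 × 58230 km × (687.1/2495)^(1/3)
    = 92440 km

92440 km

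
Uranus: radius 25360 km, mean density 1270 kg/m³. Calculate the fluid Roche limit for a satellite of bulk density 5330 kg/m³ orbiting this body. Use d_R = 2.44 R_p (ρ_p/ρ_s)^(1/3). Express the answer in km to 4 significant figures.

d_R = 2.44 × 25360 km × (1270/5330)^(1/3)
    = 38360 km

38360 km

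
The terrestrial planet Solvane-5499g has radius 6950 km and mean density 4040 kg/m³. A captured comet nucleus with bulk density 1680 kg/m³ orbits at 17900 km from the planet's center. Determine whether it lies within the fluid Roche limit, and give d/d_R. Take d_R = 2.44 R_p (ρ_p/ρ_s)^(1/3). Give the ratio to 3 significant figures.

d_R = 2.44 × (6950 km) × (4040/1680)^(1/3) = 22720 km
d/d_R = (17900) / (22720) = 0.788
Since d/d_R < 1, the body is inside the Roche limit.

inside; d/d_R ≈ 0.788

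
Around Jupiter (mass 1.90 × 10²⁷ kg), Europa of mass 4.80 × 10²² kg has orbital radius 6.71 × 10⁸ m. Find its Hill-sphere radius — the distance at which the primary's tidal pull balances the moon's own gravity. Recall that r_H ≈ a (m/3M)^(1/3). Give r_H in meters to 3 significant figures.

r_H ≈ a (m/3M)^(1/3)
    = (6.71 × 10⁸) × (4.80 × 10²² / (3 × 1.90 × 10²⁷))^(1/3)
    = 1.37 × 10⁷ m

1.37 × 10⁷ m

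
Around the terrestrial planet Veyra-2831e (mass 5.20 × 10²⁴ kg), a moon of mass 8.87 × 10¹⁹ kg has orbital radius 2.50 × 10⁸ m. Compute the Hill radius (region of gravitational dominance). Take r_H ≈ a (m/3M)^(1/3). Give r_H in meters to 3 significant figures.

4.46 × 10⁶ m

r_H ≈ a (m/3M)^(1/3)
    = (2.50 × 10⁸) × (8.87 × 10¹⁹ / (3 × 5.20 × 10²⁴))^(1/3)
    = 4.46 × 10⁶ m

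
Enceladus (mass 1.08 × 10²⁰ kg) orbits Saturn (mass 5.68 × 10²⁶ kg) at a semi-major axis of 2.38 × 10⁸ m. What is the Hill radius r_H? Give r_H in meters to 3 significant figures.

9.49 × 10⁵ m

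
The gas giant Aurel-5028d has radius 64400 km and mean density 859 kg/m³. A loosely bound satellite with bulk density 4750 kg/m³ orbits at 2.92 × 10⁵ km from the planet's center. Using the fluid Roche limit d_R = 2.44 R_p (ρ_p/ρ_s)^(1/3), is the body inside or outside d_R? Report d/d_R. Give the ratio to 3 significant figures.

d_R = 2.44 × (64400 km) × (859/4750)^(1/3) = 88860 km
d/d_R = (2.92 × 10⁵) / (88860) = 3.29
Since d/d_R > 1, the body is outside the Roche limit.

outside; d/d_R ≈ 3.29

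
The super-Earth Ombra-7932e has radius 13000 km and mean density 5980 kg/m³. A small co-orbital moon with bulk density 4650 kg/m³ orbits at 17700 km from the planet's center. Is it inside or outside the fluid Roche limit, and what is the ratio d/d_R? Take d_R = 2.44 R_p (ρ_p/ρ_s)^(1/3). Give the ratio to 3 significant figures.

inside; d/d_R ≈ 0.513

d_R = 2.44 × (13000 km) × (5980/4650)^(1/3) = 34490 km
d/d_R = (17700) / (34490) = 0.513
Since d/d_R < 1, the body is inside the Roche limit.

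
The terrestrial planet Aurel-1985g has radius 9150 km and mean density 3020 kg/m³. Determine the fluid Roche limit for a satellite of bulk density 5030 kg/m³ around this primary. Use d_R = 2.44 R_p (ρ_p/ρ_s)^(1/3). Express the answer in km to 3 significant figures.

d_R = 2.44 × 9150 km × (3020/5030)^(1/3)
    = 18800 km

18800 km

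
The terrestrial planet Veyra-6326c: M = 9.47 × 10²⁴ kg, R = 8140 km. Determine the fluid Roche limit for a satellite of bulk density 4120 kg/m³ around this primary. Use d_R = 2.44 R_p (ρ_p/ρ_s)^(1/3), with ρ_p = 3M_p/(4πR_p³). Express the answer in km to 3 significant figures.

ρ_p = 3M_p/(4πR_p³) = 3 × (9.47 × 10²⁴) / (4π × (8.14 × 10⁶ m)³) = 4190 kg/m³
d_R = 2.44 × 8140 km × (4190/4120)^(1/3)
    = 20000 km

20000 km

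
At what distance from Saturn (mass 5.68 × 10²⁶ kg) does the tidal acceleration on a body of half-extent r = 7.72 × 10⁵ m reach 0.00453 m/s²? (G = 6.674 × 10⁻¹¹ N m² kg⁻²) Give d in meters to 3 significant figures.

2GMr/d³ = a_tidal  ⇒  d = (2GMr / a_tidal)^(1/3)
d = (2 × 6.674×10⁻¹¹ × (5.68 × 10²⁶) × (7.72 × 10⁵) / (0.00453))^(1/3)
  = 2.35 × 10⁸ m

2.35 × 10⁸ m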